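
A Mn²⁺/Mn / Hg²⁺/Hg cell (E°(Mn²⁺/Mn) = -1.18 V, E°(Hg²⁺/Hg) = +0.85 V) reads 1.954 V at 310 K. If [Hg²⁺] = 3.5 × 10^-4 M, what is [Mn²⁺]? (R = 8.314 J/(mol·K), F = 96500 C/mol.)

0.1 M

From the Nernst equation, ln Q = nF(E° − E)/RT = 2×96500×(2.03 − 1.954)/(8.314×310) = 5.691, so Q = 296.
With Q = [Mn²⁺]/[Hg²⁺] and the known concentrations, [Mn²⁺] in the numerator gives [Mn²⁺] = 0.1 M.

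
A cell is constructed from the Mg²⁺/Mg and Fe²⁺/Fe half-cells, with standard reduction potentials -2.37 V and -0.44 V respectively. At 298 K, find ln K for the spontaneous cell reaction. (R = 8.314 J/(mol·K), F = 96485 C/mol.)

ln K = 150.3

E°_cell = -0.44 − (-2.37) = 1.93 V, with n = 2 electrons transferred.
At equilibrium E = 0, so the Nernst equation gives ln K = nFE°/RT = (2)(96485)(1.93)/((8.314)(298)) = 150.32.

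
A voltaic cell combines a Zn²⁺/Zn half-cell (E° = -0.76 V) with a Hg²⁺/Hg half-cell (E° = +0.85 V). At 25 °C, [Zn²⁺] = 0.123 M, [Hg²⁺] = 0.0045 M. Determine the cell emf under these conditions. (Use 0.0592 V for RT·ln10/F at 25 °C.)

1.57 V

The Hg²⁺/Hg couple has the higher reduction potential and acts as the cathode, so E°_cell = +0.85 − (-0.76) = 1.61 V.
Balancing electrons gives n = 2; the reaction quotient is Q = [Zn²⁺]/[Hg²⁺] = 27.3.
At 25 °C, E = E° − (0.0592/n) log Q = 1.61 − (0.0592/2)(1.437) = 1.610 − 0.043 = 1.567 V.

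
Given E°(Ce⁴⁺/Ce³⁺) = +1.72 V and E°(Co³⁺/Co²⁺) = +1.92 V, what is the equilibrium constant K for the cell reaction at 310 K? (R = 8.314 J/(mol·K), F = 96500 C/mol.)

E°_cell = +1.92 − (+1.72) = 0.20 V, with n = 1 electron transferred.
At equilibrium E = 0, so the Nernst equation gives ln K = nFE°/RT = (1)(96500)(0.20)/((8.314)(310)) = 7.49.
K = e^7.49 = 1800.

1800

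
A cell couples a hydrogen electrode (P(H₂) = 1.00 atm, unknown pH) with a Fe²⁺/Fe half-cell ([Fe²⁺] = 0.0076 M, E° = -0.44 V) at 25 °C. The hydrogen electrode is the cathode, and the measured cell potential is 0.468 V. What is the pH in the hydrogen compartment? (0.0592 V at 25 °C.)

E°_cell = 0.44 V and n = 2.
log Q = n(E° − E)/0.0592 = 2×(0.44 − 0.468)/0.0592 = -0.946.
With Q = [Fe²⁺]·P(H₂) / [H⁺]^2, solving for [H⁺] gives log[H⁺] = -0.587, so pH = 0.59.

pH = 0.59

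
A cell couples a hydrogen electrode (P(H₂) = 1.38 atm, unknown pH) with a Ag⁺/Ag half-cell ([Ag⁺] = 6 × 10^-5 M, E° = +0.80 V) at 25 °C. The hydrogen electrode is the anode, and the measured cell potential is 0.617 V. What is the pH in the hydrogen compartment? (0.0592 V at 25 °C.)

pH = 1.06

E°_cell = 0.80 V and n = 2.
log Q = n(E° − E)/0.0592 = 2×(0.80 − 0.617)/0.0592 = 6.182.
With Q = [H⁺]^2 / ([Ag⁺]^2·P(H₂)), solving for [H⁺] gives log[H⁺] = -1.061, so pH = 1.06.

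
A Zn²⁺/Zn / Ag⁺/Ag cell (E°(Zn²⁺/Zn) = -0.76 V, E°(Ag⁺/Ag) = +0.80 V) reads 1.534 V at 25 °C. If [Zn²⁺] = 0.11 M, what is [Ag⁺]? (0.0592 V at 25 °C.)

0.12 M

From the Nernst equation, log Q = n(E° − E)/0.0592 = 2(1.56 − 1.534)/0.0592 = 0.878, so Q = 7.56.
With Q = [Zn²⁺]/[Ag⁺]^2 and the known concentrations, [Ag⁺]^2 in the denominator gives [Ag⁺] = 0.12 M.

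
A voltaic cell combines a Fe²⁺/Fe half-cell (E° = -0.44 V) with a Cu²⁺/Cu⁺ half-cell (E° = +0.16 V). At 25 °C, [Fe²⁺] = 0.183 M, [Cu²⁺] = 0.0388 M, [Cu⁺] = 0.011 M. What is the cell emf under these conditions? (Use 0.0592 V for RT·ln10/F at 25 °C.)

The Cu²⁺/Cu⁺ couple has the higher reduction potential and acts as the cathode, so E°_cell = +0.16 − (-0.44) = 0.60 V.
Balancing electrons gives n = 2; the reaction quotient is Q = [Fe²⁺]·[Cu⁺]^2/[Cu²⁺]^2 = 0.0147.
At 25 °C, E = E° − (0.0592/n) log Q = 0.60 − (0.0592/2)(-1.832) = 0.600 + 0.054 = 0.654 V.

0.654 V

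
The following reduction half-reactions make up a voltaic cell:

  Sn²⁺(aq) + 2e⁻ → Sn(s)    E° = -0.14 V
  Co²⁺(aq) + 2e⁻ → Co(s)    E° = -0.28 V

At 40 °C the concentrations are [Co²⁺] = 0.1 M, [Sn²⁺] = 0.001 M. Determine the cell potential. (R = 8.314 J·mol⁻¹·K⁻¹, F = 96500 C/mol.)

0.078 V

The Sn²⁺/Sn couple has the higher reduction potential and acts as the cathode, so E°_cell = -0.14 − (-0.28) = 0.14 V.
Balancing electrons gives n = 2; the reaction quotient is Q = [Co²⁺]/[Sn²⁺] = 100.
E = E° − (RT/nF) ln Q = 0.14 − (8.314×313)/(2×96500) × (4.605) = 0.140 − 0.062 = 0.078 V.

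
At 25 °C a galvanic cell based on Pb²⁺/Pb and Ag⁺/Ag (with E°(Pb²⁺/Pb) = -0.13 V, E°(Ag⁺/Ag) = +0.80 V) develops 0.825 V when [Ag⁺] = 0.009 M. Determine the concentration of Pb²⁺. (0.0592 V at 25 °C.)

From the Nernst equation, log Q = n(E° − E)/0.0592 = 2(0.93 − 0.825)/0.0592 = 3.547, so Q = 3530.
With Q = [Pb²⁺]/[Ag⁺]^2 and the known concentrations, [Pb²⁺] in the numerator gives [Pb²⁺] = 0.29 M.

0.29 M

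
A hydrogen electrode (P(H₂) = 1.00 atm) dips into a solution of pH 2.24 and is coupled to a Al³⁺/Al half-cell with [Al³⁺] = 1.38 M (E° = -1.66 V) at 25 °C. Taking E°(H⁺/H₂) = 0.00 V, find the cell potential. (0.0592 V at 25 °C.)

The hydrogen couple is the cathode, so E°_cell = 1.66 V; n = 6.
[H⁺] = 10^(−2.24) = 0.0058 M, and Q = [Al³⁺]^2·P(H₂)^3 / [H⁺]^6 = 5.25 × 10^13.
E = E° − (0.0592/6) log Q = 1.66 − (0.0592/6)(13.720) = 1.525 V.

1.52 V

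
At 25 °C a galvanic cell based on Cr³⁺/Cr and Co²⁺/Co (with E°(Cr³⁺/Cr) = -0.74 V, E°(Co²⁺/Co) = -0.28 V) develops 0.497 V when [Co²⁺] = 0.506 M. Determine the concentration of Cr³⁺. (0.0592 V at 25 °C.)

From the Nernst equation, log Q = n(E° − E)/0.0592 = 6(0.46 − 0.497)/0.0592 = -3.750, so Q = 1.78 × 10^-4.
With Q = [Cr³⁺]^2/[Co²⁺]^3 and the known concentrations, [Cr³⁺]^2 in the numerator gives [Cr³⁺] = 0.0048 M.

0.0048 M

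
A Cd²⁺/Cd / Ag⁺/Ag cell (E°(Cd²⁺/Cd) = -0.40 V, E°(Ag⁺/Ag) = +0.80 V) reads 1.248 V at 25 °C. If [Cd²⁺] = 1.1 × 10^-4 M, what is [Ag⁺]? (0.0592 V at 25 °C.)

0.068 M

From the Nernst equation, log Q = n(E° − E)/0.0592 = 2(1.20 − 1.248)/0.0592 = -1.622, so Q = 0.0239.
With Q = [Cd²⁺]/[Ag⁺]^2 and the known concentrations, [Ag⁺]^2 in the denominator gives [Ag⁺] = 0.068 M.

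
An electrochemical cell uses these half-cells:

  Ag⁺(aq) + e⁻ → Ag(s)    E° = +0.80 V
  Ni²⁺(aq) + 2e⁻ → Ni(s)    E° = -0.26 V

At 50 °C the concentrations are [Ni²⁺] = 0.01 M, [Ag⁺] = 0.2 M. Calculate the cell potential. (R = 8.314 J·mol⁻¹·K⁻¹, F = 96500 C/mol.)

1.08 V

The Ag⁺/Ag couple has the higher reduction potential and acts as the cathode, so E°_cell = +0.80 − (-0.26) = 1.06 V.
Balancing electrons gives n = 2; the reaction quotient is Q = [Ni²⁺]/[Ag⁺]^2 = 0.250.
E = E° − (RT/nF) ln Q = 1.06 − (8.314×323)/(2×96500) × (-1.386) = 1.060 + 0.019 = 1.079 V.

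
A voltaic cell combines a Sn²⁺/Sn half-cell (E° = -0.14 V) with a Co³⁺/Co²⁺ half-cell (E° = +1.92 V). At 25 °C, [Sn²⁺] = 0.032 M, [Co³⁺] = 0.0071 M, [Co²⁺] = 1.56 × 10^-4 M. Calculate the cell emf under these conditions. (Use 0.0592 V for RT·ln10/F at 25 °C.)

2.20 V

The Co³⁺/Co²⁺ couple has the higher reduction potential and acts as the cathode, so E°_cell = +1.92 − (-0.14) = 2.06 V.
Balancing electrons gives n = 2; the reaction quotient is Q = [Sn²⁺]·[Co²⁺]^2/[Co³⁺]^2 = 1.54 × 10^-5.
At 25 °C, E = E° − (0.0592/n) log Q = 2.06 − (0.0592/2)(-4.811) = 2.060 + 0.142 = 2.202 V.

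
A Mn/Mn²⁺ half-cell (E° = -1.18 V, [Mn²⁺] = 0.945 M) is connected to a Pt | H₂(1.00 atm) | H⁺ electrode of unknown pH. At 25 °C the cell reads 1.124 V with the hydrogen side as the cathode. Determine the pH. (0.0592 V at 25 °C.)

E°_cell = 1.18 V and n = 2.
log Q = n(E° − E)/0.0592 = 2×(1.18 − 1.124)/0.0592 = 1.892.
With Q = [Mn²⁺]·P(H₂) / [H⁺]^2, solving for [H⁺] gives log[H⁺] = -0.958, so pH = 0.96.

pH = 0.96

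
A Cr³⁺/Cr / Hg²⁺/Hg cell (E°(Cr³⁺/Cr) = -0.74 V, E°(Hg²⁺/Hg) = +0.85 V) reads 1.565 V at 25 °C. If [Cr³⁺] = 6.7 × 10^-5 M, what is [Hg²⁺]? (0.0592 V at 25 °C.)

From the Nernst equation, log Q = n(E° − E)/0.0592 = 6(1.59 − 1.565)/0.0592 = 2.534, so Q = 342.
With Q = [Cr³⁺]^2/[Hg²⁺]^3 and the known concentrations, [Hg²⁺]^3 in the denominator gives [Hg²⁺] = 2.4 × 10^-4 M.

2.4 × 10^-4 M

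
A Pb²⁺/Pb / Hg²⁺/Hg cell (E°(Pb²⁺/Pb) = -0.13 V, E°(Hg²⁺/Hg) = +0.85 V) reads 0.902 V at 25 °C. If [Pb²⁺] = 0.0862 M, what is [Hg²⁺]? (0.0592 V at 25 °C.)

2 × 10^-4 M

From the Nernst equation, log Q = n(E° − E)/0.0592 = 2(0.98 − 0.902)/0.0592 = 2.635, so Q = 432.
With Q = [Pb²⁺]/[Hg²⁺] and the known concentrations, [Hg²⁺] in the denominator gives [Hg²⁺] = 2 × 10^-4 M.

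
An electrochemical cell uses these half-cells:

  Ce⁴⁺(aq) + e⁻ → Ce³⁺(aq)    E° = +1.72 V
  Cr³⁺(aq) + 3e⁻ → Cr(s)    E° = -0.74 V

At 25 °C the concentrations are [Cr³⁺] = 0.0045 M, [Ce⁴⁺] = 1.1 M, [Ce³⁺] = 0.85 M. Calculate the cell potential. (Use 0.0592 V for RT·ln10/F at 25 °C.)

2.51 V

The Ce⁴⁺/Ce³⁺ couple has the higher reduction potential and acts as the cathode, so E°_cell = +1.72 − (-0.74) = 2.46 V.
Balancing electrons gives n = 3; the reaction quotient is Q = [Cr³⁺]·[Ce³⁺]^3/[Ce⁴⁺]^3 = 0.00208.
At 25 °C, E = E° − (0.0592/n) log Q = 2.46 − (0.0592/3)(-2.683) = 2.460 + 0.053 = 2.513 V.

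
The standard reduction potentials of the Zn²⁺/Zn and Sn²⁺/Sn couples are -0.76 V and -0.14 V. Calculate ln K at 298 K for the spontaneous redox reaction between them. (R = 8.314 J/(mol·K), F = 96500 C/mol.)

ln K = 48.3

E°_cell = -0.14 − (-0.76) = 0.62 V, with n = 2 electrons transferred.
At equilibrium E = 0, so the Nernst equation gives ln K = nFE°/RT = (2)(96500)(0.62)/((8.314)(298)) = 48.30.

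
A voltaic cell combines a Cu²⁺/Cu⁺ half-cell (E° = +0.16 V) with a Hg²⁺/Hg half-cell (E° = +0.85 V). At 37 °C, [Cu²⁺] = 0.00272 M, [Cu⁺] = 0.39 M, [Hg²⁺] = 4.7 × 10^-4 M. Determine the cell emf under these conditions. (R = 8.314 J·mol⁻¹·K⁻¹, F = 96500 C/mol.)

0.720 V

The Hg²⁺/Hg couple has the higher reduction potential and acts as the cathode, so E°_cell = +0.85 − (+0.16) = 0.69 V.
Balancing electrons gives n = 2; the reaction quotient is Q = [Cu²⁺]^2/([Cu⁺]^2·[Hg²⁺]) = 0.103.
E = E° − (RT/nF) ln Q = 0.69 − (8.314×310)/(2×96500) × (-2.268) = 0.690 + 0.030 = 0.720 V.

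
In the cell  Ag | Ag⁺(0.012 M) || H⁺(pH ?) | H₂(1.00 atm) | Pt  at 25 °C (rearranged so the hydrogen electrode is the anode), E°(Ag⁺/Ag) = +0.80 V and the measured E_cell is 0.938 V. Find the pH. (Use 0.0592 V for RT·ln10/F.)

E°_cell = 0.80 V and n = 2.
log Q = n(E° − E)/0.0592 = 2×(0.80 − 0.938)/0.0592 = -4.662.
With Q = [H⁺]^2 / ([Ag⁺]^2·P(H₂)), solving for [H⁺] gives log[H⁺] = -4.252, so pH = 4.25.

pH = 4.25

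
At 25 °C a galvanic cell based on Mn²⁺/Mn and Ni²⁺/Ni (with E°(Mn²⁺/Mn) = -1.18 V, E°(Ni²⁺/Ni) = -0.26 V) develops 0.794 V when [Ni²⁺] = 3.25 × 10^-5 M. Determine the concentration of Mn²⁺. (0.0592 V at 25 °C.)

From the Nernst equation, log Q = n(E° − E)/0.0592 = 2(0.92 − 0.794)/0.0592 = 4.257, so Q = 1.81 × 10^4.
With Q = [Mn²⁺]/[Ni²⁺] and the known concentrations, [Mn²⁺] in the numerator gives [Mn²⁺] = 0.59 M.

0.59 M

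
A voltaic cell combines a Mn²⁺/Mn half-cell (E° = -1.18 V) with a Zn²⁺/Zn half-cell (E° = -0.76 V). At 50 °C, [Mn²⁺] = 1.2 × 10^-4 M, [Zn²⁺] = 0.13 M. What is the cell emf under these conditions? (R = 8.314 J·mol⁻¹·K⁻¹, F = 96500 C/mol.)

0.517 V

The Zn²⁺/Zn couple has the higher reduction potential and acts as the cathode, so E°_cell = -0.76 − (-1.18) = 0.42 V.
Balancing electrons gives n = 2; the reaction quotient is Q = [Mn²⁺]/[Zn²⁺] = 9.23 × 10^-4.
E = E° − (RT/nF) ln Q = 0.42 − (8.314×323)/(2×96500) × (-6.988) = 0.420 + 0.097 = 0.517 V.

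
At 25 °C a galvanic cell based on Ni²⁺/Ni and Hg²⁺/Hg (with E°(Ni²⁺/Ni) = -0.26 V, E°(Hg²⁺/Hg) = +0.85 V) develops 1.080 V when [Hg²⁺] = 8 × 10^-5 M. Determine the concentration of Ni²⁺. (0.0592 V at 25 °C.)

8.3 × 10^-4 M

From the Nernst equation, log Q = n(E° − E)/0.0592 = 2(1.11 − 1.080)/0.0592 = 1.014, so Q = 10.3.
With Q = [Ni²⁺]/[Hg²⁺] and the known concentrations, [Ni²⁺] in the numerator gives [Ni²⁺] = 8.3 × 10^-4 M.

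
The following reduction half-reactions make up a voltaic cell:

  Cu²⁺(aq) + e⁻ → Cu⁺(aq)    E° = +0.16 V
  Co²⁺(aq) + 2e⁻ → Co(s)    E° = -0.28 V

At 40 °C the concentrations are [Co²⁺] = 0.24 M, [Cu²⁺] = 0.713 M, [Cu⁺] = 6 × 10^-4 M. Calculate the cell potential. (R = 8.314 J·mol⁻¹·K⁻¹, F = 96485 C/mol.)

The Cu²⁺/Cu⁺ couple has the higher reduction potential and acts as the cathode, so E°_cell = +0.16 − (-0.28) = 0.44 V.
Balancing electrons gives n = 2; the reaction quotient is Q = [Co²⁺]·[Cu⁺]^2/[Cu²⁺]^2 = 1.7 × 10^-7.
E = E° − (RT/nF) ln Q = 0.44 − (8.314×313)/(2×96485) × (-15.588) = 0.440 + 0.210 = 0.650 V.

0.650 V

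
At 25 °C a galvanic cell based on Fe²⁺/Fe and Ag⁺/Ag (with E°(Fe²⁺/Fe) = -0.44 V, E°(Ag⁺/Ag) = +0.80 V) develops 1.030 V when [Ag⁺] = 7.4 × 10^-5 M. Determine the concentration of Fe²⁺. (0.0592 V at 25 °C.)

From the Nernst equation, log Q = n(E° − E)/0.0592 = 2(1.24 − 1.030)/0.0592 = 7.095, so Q = 1.24 × 10^7.
With Q = [Fe²⁺]/[Ag⁺]^2 and the known concentrations, [Fe²⁺] in the numerator gives [Fe²⁺] = 0.068 M.

0.068 M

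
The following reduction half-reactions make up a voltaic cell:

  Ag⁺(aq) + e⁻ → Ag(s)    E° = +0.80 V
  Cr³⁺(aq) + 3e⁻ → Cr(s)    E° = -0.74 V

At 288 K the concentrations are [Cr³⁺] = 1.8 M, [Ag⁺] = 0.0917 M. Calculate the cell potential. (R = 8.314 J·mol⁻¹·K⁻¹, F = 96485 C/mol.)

The Ag⁺/Ag couple has the higher reduction potential and acts as the cathode, so E°_cell = +0.80 − (-0.74) = 1.54 V.
Balancing electrons gives n = 3; the reaction quotient is Q = [Cr³⁺]/[Ag⁺]^3 = 2330.
E = E° − (RT/nF) ln Q = 1.54 − (8.314×288)/(3×96485) × (7.755) = 1.540 − 0.064 = 1.476 V.

1.48 V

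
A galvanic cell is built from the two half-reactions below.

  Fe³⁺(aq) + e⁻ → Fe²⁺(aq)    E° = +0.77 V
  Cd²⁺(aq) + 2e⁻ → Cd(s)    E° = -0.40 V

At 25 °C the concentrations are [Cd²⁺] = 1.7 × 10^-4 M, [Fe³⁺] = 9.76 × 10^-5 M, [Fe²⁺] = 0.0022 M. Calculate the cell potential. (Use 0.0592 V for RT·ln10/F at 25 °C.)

The Fe³⁺/Fe²⁺ couple has the higher reduction potential and acts as the cathode, so E°_cell = +0.77 − (-0.40) = 1.17 V.
Balancing electrons gives n = 2; the reaction quotient is Q = [Cd²⁺]·[Fe²⁺]^2/[Fe³⁺]^2 = 0.0864.
At 25 °C, E = E° − (0.0592/n) log Q = 1.17 − (0.0592/2)(-1.064) = 1.170 + 0.031 = 1.201 V.

1.20 V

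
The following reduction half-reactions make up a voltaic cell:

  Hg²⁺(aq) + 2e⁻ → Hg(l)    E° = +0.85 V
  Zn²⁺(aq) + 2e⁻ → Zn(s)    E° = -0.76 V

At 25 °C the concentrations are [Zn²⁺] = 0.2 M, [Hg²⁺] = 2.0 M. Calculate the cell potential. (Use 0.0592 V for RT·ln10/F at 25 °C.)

1.64 V

The Hg²⁺/Hg couple has the higher reduction potential and acts as the cathode, so E°_cell = +0.85 − (-0.76) = 1.61 V.
Balancing electrons gives n = 2; the reaction quotient is Q = [Zn²⁺]/[Hg²⁺] = 0.100.
At 25 °C, E = E° − (0.0592/n) log Q = 1.61 − (0.0592/2)(-1.000) = 1.610 + 0.030 = 1.640 V.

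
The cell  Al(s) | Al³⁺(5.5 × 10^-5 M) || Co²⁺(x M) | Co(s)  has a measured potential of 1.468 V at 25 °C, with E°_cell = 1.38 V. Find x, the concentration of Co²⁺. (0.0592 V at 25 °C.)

From the Nernst equation, log Q = n(E° − E)/0.0592 = 6(1.38 − 1.468)/0.0592 = -8.919, so Q = 1.21 × 10^-9.
With Q = [Al³⁺]^2/[Co²⁺]^3 and the known concentrations, [Co²⁺]^3 in the denominator gives [Co²⁺] = 1.4 M.

1.4 M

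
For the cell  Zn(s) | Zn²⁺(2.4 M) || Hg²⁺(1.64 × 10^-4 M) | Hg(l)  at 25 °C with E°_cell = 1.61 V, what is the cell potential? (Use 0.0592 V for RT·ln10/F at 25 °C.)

1.49 V

Balancing electrons gives n = 2; the reaction quotient is Q = [Zn²⁺]/[Hg²⁺] = 1.46 × 10^4.
At 25 °C, E = E° − (0.0592/n) log Q = 1.61 − (0.0592/2)(4.165) = 1.610 − 0.123 = 1.487 V.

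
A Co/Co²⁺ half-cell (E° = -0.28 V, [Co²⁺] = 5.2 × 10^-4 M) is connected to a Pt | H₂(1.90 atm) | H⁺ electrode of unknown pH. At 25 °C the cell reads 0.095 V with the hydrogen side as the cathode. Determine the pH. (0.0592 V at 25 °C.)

pH = 4.63

E°_cell = 0.28 V and n = 2.
log Q = n(E° − E)/0.0592 = 2×(0.28 − 0.095)/0.0592 = 6.250.
With Q = [Co²⁺]·P(H₂) / [H⁺]^2, solving for [H⁺] gives log[H⁺] = -4.628, so pH = 4.63.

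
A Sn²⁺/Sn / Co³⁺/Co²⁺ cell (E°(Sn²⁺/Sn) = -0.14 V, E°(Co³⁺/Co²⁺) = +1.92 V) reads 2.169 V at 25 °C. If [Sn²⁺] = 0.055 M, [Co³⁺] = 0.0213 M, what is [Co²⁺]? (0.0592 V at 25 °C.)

0.0013 M

From the Nernst equation, log Q = n(E° − E)/0.0592 = 2(2.06 − 2.169)/0.0592 = -3.682, so Q = 2.08 × 10^-4.
With Q = [Sn²⁺]·[Co²⁺]^2/[Co³⁺]^2 and the known concentrations, [Co²⁺]^2 in the numerator gives [Co²⁺] = 0.0013 M.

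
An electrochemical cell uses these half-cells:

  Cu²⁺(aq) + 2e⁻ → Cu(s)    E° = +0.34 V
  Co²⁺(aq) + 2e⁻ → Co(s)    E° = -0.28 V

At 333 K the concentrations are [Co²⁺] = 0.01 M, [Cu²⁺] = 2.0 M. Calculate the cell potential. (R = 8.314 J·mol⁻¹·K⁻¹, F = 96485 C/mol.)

0.696 V

The Cu²⁺/Cu couple has the higher reduction potential and acts as the cathode, so E°_cell = +0.34 − (-0.28) = 0.62 V.
Balancing electrons gives n = 2; the reaction quotient is Q = [Co²⁺]/[Cu²⁺] = 0.00500.
E = E° − (RT/nF) ln Q = 0.62 − (8.314×333)/(2×96485) × (-5.298) = 0.620 + 0.076 = 0.696 V.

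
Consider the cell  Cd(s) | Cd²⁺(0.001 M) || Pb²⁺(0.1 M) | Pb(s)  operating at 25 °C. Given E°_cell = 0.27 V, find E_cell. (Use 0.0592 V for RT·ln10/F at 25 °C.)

Balancing electrons gives n = 2; the reaction quotient is Q = [Cd²⁺]/[Pb²⁺] = 0.0100.
At 25 °C, E = E° − (0.0592/n) log Q = 0.27 − (0.0592/2)(-2.000) = 0.270 + 0.059 = 0.329 V.

0.329 V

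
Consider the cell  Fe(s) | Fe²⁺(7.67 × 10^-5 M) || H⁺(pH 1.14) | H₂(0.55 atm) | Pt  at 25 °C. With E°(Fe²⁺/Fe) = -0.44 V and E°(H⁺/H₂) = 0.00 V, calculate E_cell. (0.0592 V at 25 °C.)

0.50 V

The hydrogen couple is the cathode, so E°_cell = 0.44 V; n = 2.
[H⁺] = 10^(−1.14) = 0.072 M, and Q = [Fe²⁺]·P(H₂) / [H⁺]^2 = 0.00804.
E = E° − (0.0592/2) log Q = 0.44 − (0.0592/2)(-2.095) = 0.502 V.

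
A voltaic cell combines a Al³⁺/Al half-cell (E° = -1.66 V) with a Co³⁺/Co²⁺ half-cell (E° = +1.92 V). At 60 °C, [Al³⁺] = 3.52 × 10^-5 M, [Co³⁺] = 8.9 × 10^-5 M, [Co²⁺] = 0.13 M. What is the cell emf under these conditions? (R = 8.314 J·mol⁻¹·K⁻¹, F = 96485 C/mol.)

The Co³⁺/Co²⁺ couple has the higher reduction potential and acts as the cathode, so E°_cell = +1.92 − (-1.66) = 3.58 V.
Balancing electrons gives n = 3; the reaction quotient is Q = [Al³⁺]·[Co²⁺]^3/[Co³⁺]^3 = 1.1 × 10^5.
E = E° − (RT/nF) ln Q = 3.58 − (8.314×333)/(3×96485) × (11.605) = 3.580 − 0.111 = 3.469 V.

3.47 V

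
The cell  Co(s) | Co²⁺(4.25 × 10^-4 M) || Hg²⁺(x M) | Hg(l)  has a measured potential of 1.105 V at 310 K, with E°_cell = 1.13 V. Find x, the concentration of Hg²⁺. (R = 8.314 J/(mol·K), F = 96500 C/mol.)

6.5 × 10^-5 M

From the Nernst equation, ln Q = nF(E° − E)/RT = 2×96500×(1.13 − 1.105)/(8.314×310) = 1.872, so Q = 6.50.
With Q = [Co²⁺]/[Hg²⁺] and the known concentrations, [Hg²⁺] in the denominator gives [Hg²⁺] = 6.5 × 10^-5 M.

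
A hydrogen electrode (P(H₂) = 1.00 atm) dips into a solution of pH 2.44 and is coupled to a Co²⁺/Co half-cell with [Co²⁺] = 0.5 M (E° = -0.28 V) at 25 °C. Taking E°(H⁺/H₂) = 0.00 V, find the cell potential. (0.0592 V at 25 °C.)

The hydrogen couple is the cathode, so E°_cell = 0.28 V; n = 2.
[H⁺] = 10^(−2.44) = 0.0036 M, and Q = [Co²⁺]·P(H₂) / [H⁺]^2 = 3.79 × 10^4.
E = E° − (0.0592/2) log Q = 0.28 − (0.0592/2)(4.579) = 0.144 V.

0.14 V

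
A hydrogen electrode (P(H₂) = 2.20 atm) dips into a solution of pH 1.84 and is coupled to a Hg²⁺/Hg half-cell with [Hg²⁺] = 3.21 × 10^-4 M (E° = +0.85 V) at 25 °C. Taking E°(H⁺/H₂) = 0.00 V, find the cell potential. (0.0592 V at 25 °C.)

0.87 V

The Hg²⁺/Hg couple is the cathode, so E°_cell = 0.85 V; n = 2.
[H⁺] = 10^(−1.84) = 0.014 M, and Q = [H⁺]^2 / ([Hg²⁺]·P(H₂)) = 0.296.
E = E° − (0.0592/2) log Q = 0.85 − (0.0592/2)(-0.529) = 0.866 V.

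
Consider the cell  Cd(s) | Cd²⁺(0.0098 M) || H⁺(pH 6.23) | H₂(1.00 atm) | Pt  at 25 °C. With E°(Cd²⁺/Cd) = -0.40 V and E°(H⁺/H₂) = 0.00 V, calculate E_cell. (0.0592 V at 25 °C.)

0.091 V

The hydrogen couple is the cathode, so E°_cell = 0.40 V; n = 2.
[H⁺] = 10^(−6.23) = 5.9 × 10^-7 M, and Q = [Cd²⁺]·P(H₂) / [H⁺]^2 = 2.83 × 10^10.
E = E° − (0.0592/2) log Q = 0.40 − (0.0592/2)(10.451) = 0.091 V.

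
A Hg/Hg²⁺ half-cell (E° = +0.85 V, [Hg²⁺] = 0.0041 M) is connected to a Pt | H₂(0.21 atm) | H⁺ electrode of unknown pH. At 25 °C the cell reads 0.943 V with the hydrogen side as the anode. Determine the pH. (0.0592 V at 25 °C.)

pH = 3.10

E°_cell = 0.85 V and n = 2.
log Q = n(E° − E)/0.0592 = 2×(0.85 − 0.943)/0.0592 = -3.142.
With Q = [H⁺]^2 / ([Hg²⁺]·P(H₂)), solving for [H⁺] gives log[H⁺] = -3.103, so pH = 3.10.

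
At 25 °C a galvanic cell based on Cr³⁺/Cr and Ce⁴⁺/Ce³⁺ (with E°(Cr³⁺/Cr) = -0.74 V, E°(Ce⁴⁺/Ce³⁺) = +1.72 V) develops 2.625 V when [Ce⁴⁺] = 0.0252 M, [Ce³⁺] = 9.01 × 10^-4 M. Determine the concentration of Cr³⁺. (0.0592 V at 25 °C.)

9.5 × 10^-5 M

From the Nernst equation, log Q = n(E° − E)/0.0592 = 3(2.46 − 2.625)/0.0592 = -8.361, so Q = 4.35 × 10^-9.
With Q = [Cr³⁺]·[Ce³⁺]^3/[Ce⁴⁺]^3 and the known concentrations, [Cr³⁺] in the numerator gives [Cr³⁺] = 9.5 × 10^-5 M.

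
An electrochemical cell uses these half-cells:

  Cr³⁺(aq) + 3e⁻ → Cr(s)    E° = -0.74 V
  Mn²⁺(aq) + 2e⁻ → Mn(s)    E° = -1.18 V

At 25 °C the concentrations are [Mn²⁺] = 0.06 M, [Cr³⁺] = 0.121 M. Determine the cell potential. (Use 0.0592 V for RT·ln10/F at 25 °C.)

The Cr³⁺/Cr couple has the higher reduction potential and acts as the cathode, so E°_cell = -0.74 − (-1.18) = 0.44 V.
Balancing electrons gives n = 6; the reaction quotient is Q = [Mn²⁺]^3/[Cr³⁺]^2 = 0.0148.
At 25 °C, E = E° − (0.0592/n) log Q = 0.44 − (0.0592/6)(-1.831) = 0.440 + 0.018 = 0.458 V.

0.458 V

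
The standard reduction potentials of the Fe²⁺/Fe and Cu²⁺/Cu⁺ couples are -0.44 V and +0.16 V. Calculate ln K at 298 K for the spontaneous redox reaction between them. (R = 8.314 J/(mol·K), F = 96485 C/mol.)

E°_cell = +0.16 − (-0.44) = 0.60 V, with n = 2 electrons transferred.
At equilibrium E = 0, so the Nernst equation gives ln K = nFE°/RT = (2)(96485)(0.60)/((8.314)(298)) = 46.73.

ln K = 46.7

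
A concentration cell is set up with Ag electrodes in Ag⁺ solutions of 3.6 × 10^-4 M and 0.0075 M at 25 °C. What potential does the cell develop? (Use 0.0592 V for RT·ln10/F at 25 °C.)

0.078 V

Both half-cells are Ag⁺/Ag, so E°_cell = 0. The concentrated side is the cathode; the cell reaction moves Ag⁺ from high to low concentration with n = 1.
Q = [Ag⁺]_dilute/[Ag⁺]_conc = 3.6 × 10^-4/0.0075 = 0.0480.
E = 0 − (0.0592/1) log Q = −(0.0592/1)(-1.319) = 0.0781 V.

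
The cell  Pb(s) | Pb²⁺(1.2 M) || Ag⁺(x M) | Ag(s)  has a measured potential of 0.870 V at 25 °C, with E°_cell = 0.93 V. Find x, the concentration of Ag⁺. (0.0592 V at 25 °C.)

0.11 M

From the Nernst equation, log Q = n(E° − E)/0.0592 = 2(0.93 − 0.870)/0.0592 = 2.027, so Q = 106.
With Q = [Pb²⁺]/[Ag⁺]^2 and the known concentrations, [Ag⁺]^2 in the denominator gives [Ag⁺] = 0.11 M.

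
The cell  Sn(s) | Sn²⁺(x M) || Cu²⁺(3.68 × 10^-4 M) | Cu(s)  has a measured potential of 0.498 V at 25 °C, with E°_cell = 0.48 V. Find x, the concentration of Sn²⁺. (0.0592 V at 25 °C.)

From the Nernst equation, log Q = n(E° − E)/0.0592 = 2(0.48 − 0.498)/0.0592 = -0.608, so Q = 0.247.
With Q = [Sn²⁺]/[Cu²⁺] and the known concentrations, [Sn²⁺] in the numerator gives [Sn²⁺] = 9.1 × 10^-5 M.

9.1 × 10^-5 M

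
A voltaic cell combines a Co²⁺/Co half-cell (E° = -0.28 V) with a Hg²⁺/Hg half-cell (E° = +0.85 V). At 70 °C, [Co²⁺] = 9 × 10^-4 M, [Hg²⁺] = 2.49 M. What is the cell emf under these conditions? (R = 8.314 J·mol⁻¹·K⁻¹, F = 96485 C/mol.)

1.25 V

The Hg²⁺/Hg couple has the higher reduction potential and acts as the cathode, so E°_cell = +0.85 − (-0.28) = 1.13 V.
Balancing electrons gives n = 2; the reaction quotient is Q = [Co²⁺]/[Hg²⁺] = 3.61 × 10^-4.
E = E° − (RT/nF) ln Q = 1.13 − (8.314×343)/(2×96485) × (-7.925) = 1.130 + 0.117 = 1.247 V.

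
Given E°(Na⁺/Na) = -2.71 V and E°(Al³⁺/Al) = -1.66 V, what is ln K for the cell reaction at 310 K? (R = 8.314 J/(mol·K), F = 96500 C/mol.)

ln K = 117.9

E°_cell = -1.66 − (-2.71) = 1.05 V, with n = 3 electrons transferred.
At equilibrium E = 0, so the Nernst equation gives ln K = nFE°/RT = (3)(96500)(1.05)/((8.314)(310)) = 117.94.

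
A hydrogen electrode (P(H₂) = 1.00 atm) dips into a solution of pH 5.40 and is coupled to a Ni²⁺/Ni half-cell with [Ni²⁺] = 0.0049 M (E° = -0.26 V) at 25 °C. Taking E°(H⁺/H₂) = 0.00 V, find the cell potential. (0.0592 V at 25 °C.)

0.009 V

The hydrogen couple is the cathode, so E°_cell = 0.26 V; n = 2.
[H⁺] = 10^(−5.40) = 4 × 10^-6 M, and Q = [Ni²⁺]·P(H₂) / [H⁺]^2 = 3.09 × 10^8.
E = E° − (0.0592/2) log Q = 0.26 − (0.0592/2)(8.490) = 0.009 V.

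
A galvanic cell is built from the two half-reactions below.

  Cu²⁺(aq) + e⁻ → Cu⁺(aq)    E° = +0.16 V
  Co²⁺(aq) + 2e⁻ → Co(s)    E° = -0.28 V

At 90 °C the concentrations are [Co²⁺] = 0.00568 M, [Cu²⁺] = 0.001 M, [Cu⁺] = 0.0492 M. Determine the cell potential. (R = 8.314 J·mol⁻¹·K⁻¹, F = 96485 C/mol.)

The Cu²⁺/Cu⁺ couple has the higher reduction potential and acts as the cathode, so E°_cell = +0.16 − (-0.28) = 0.44 V.
Balancing electrons gives n = 2; the reaction quotient is Q = [Co²⁺]·[Cu⁺]^2/[Cu²⁺]^2 = 13.7.
E = E° − (RT/nF) ln Q = 0.44 − (8.314×363)/(2×96485) × (2.621) = 0.440 − 0.041 = 0.399 V.

0.399 V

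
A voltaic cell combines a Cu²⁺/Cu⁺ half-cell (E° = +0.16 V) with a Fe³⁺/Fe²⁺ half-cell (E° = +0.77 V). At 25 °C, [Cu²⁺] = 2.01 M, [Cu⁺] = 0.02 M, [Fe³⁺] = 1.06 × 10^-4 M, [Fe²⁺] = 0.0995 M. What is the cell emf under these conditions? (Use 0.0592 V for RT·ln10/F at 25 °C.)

0.315 V

The Fe³⁺/Fe²⁺ couple has the higher reduction potential and acts as the cathode, so E°_cell = +0.77 − (+0.16) = 0.61 V.
Balancing electrons gives n = 1; the reaction quotient is Q = [Cu²⁺]·[Fe²⁺]/([Cu⁺]·[Fe³⁺]) = 9.43 × 10^4.
At 25 °C, E = E° − (0.0592/n) log Q = 0.61 − (0.0592/1)(4.975) = 0.610 − 0.295 = 0.315 V.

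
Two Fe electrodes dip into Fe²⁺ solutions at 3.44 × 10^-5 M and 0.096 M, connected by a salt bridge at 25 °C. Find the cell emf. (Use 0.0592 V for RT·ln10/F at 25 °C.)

0.10 V

Both half-cells are Fe²⁺/Fe, so E°_cell = 0. The concentrated side is the cathode; the cell reaction moves Fe²⁺ from high to low concentration with n = 2.
Q = [Fe²⁺]_dilute/[Fe²⁺]_conc = 3.44 × 10^-5/0.096 = 3.58 × 10^-4.
E = 0 − (0.0592/2) log Q = −(0.0592/2)(-3.446) = 0.1020 V.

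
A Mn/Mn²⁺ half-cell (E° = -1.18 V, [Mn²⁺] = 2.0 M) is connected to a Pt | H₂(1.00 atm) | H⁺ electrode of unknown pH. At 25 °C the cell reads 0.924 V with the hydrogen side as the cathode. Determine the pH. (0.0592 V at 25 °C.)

E°_cell = 1.18 V and n = 2.
log Q = n(E° − E)/0.0592 = 2×(1.18 − 0.924)/0.0592 = 8.649.
With Q = [Mn²⁺]·P(H₂) / [H⁺]^2, solving for [H⁺] gives log[H⁺] = -4.174, so pH = 4.17.

pH = 4.17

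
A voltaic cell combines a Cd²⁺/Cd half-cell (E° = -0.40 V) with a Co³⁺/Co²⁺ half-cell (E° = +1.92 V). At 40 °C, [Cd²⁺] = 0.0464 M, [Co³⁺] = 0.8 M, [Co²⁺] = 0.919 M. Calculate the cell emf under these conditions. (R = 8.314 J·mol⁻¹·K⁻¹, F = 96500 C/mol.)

2.36 V

The Co³⁺/Co²⁺ couple has the higher reduction potential and acts as the cathode, so E°_cell = +1.92 − (-0.40) = 2.32 V.
Balancing electrons gives n = 2; the reaction quotient is Q = [Cd²⁺]·[Co²⁺]^2/[Co³⁺]^2 = 0.0612.
E = E° − (RT/nF) ln Q = 2.32 − (8.314×313)/(2×96500) × (-2.793) = 2.320 + 0.038 = 2.358 V.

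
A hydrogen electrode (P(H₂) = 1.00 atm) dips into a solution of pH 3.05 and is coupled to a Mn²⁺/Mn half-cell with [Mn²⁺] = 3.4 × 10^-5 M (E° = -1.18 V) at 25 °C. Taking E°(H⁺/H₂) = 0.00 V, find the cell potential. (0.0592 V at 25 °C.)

1.13 V

The hydrogen couple is the cathode, so E°_cell = 1.18 V; n = 2.
[H⁺] = 10^(−3.05) = 8.9 × 10^-4 M, and Q = [Mn²⁺]·P(H₂) / [H⁺]^2 = 42.8.
E = E° − (0.0592/2) log Q = 1.18 − (0.0592/2)(1.631) = 1.132 V.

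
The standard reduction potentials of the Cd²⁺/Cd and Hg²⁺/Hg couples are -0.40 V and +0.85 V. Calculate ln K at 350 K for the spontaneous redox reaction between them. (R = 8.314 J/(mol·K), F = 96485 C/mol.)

E°_cell = +0.85 − (-0.40) = 1.25 V, with n = 2 electrons transferred.
At equilibrium E = 0, so the Nernst equation gives ln K = nFE°/RT = (2)(96485)(1.25)/((8.314)(350)) = 82.89.

ln K = 82.9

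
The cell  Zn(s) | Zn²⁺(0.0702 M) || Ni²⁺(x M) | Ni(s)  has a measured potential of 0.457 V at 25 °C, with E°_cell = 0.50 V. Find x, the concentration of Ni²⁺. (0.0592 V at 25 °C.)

0.0025 M

From the Nernst equation, log Q = n(E° − E)/0.0592 = 2(0.50 − 0.457)/0.0592 = 1.453, so Q = 28.4.
With Q = [Zn²⁺]/[Ni²⁺] and the known concentrations, [Ni²⁺] in the denominator gives [Ni²⁺] = 0.0025 M.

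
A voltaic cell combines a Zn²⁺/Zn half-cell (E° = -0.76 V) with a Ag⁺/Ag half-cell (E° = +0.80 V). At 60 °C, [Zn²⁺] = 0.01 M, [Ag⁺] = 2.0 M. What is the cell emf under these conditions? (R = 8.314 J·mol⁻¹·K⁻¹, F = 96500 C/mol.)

1.65 V

The Ag⁺/Ag couple has the higher reduction potential and acts as the cathode, so E°_cell = +0.80 − (-0.76) = 1.56 V.
Balancing electrons gives n = 2; the reaction quotient is Q = [Zn²⁺]/[Ag⁺]^2 = 0.00250.
E = E° − (RT/nF) ln Q = 1.56 − (8.314×333)/(2×96500) × (-5.991) = 1.560 + 0.086 = 1.646 V.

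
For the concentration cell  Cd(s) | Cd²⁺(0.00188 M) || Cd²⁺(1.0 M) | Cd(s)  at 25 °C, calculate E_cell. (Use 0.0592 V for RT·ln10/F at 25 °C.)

0.081 V

Both half-cells are Cd²⁺/Cd, so E°_cell = 0. The concentrated side is the cathode; the cell reaction moves Cd²⁺ from high to low concentration with n = 2.
Q = [Cd²⁺]_dilute/[Cd²⁺]_conc = 0.00188/1.0 = 0.00188.
E = 0 − (0.0592/2) log Q = −(0.0592/2)(-2.726) = 0.0807 V.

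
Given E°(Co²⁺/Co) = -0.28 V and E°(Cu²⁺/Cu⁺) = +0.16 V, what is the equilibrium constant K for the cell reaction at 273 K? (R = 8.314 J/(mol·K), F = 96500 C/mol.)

1.8 × 10^16

E°_cell = +0.16 − (-0.28) = 0.44 V, with n = 2 electrons transferred.
At equilibrium E = 0, so the Nernst equation gives ln K = nFE°/RT = (2)(96500)(0.44)/((8.314)(273)) = 37.41.
K = e^37.41 = 1.8 × 10^16.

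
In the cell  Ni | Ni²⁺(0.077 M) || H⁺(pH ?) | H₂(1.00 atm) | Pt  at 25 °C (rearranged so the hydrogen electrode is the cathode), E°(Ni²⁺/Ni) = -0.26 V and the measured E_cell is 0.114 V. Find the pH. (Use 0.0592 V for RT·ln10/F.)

pH = 3.02

E°_cell = 0.26 V and n = 2.
log Q = n(E° − E)/0.0592 = 2×(0.26 − 0.114)/0.0592 = 4.932.
With Q = [Ni²⁺]·P(H₂) / [H⁺]^2, solving for [H⁺] gives log[H⁺] = -3.023, so pH = 3.02.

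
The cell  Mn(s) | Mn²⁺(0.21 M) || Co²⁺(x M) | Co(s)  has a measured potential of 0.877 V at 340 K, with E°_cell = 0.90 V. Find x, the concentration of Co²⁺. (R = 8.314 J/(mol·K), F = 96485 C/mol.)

0.044 M

From the Nernst equation, ln Q = nF(E° − E)/RT = 2×96485×(0.90 − 0.877)/(8.314×340) = 1.570, so Q = 4.81.
With Q = [Mn²⁺]/[Co²⁺] and the known concentrations, [Co²⁺] in the denominator gives [Co²⁺] = 0.044 M.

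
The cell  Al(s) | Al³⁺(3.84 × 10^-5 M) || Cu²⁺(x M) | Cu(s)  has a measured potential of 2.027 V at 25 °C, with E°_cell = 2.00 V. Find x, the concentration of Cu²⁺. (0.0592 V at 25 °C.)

From the Nernst equation, log Q = n(E° − E)/0.0592 = 6(2.00 − 2.027)/0.0592 = -2.736, so Q = 0.00183.
With Q = [Al³⁺]^2/[Cu²⁺]^3 and the known concentrations, [Cu²⁺]^3 in the denominator gives [Cu²⁺] = 0.0093 M.

0.0093 M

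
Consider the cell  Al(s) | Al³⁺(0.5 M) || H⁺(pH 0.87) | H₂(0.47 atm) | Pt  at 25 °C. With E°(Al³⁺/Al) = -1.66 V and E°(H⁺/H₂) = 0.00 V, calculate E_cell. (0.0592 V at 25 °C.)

The hydrogen couple is the cathode, so E°_cell = 1.66 V; n = 6.
[H⁺] = 10^(−0.87) = 0.13 M, and Q = [Al³⁺]^2·P(H₂)^3 / [H⁺]^6 = 4310.
E = E° − (0.0592/6) log Q = 1.66 − (0.0592/6)(3.634) = 1.624 V.

1.62 V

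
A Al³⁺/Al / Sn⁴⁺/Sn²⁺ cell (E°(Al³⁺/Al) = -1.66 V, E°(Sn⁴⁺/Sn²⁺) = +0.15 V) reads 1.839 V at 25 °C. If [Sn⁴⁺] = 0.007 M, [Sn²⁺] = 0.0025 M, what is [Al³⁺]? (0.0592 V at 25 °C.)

From the Nernst equation, log Q = n(E° − E)/0.0592 = 6(1.81 − 1.839)/0.0592 = -2.939, so Q = 0.00115.
With Q = [Al³⁺]^2·[Sn²⁺]^3/[Sn⁴⁺]^3 and the known concentrations, [Al³⁺]^2 in the numerator gives [Al³⁺] = 0.16 M.

0.16 M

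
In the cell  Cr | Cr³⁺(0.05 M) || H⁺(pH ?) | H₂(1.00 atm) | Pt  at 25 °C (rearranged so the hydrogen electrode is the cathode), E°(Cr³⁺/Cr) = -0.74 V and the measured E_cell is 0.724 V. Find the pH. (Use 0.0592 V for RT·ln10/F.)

pH = 0.70

E°_cell = 0.74 V and n = 6.
log Q = n(E° − E)/0.0592 = 6×(0.74 − 0.724)/0.0592 = 1.622.
With Q = [Cr³⁺]^2·P(H₂)^3 / [H⁺]^6, solving for [H⁺] gives log[H⁺] = -0.704, so pH = 0.70.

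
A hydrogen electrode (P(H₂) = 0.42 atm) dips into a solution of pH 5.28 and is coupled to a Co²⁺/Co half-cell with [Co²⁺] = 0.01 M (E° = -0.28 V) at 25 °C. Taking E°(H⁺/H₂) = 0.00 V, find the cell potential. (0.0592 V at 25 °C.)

The hydrogen couple is the cathode, so E°_cell = 0.28 V; n = 2.
[H⁺] = 10^(−5.28) = 5.2 × 10^-6 M, and Q = [Co²⁺]·P(H₂) / [H⁺]^2 = 1.52 × 10^8.
E = E° − (0.0592/2) log Q = 0.28 − (0.0592/2)(8.183) = 0.038 V.

0.038 V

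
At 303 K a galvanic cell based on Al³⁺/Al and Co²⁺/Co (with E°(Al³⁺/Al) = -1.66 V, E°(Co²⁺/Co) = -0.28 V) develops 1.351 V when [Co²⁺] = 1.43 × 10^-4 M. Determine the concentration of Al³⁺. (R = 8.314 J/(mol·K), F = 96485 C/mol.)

4.8 × 10^-5 M

From the Nernst equation, ln Q = nF(E° − E)/RT = 6×96485×(1.38 − 1.351)/(8.314×303) = 6.664, so Q = 784.
With Q = [Al³⁺]^2/[Co²⁺]^3 and the known concentrations, [Al³⁺]^2 in the numerator gives [Al³⁺] = 4.8 × 10^-5 M.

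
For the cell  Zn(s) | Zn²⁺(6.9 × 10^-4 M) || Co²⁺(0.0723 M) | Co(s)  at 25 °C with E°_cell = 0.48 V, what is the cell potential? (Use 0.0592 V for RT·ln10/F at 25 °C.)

Balancing electrons gives n = 2; the reaction quotient is Q = [Zn²⁺]/[Co²⁺] = 0.00954.
At 25 °C, E = E° − (0.0592/n) log Q = 0.48 − (0.0592/2)(-2.020) = 0.480 + 0.060 = 0.540 V.

0.540 V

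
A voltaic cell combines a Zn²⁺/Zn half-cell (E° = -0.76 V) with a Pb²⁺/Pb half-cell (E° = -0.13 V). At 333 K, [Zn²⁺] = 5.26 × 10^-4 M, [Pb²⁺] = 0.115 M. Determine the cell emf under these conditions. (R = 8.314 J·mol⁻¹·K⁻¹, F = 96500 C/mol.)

The Pb²⁺/Pb couple has the higher reduction potential and acts as the cathode, so E°_cell = -0.13 − (-0.76) = 0.63 V.
Balancing electrons gives n = 2; the reaction quotient is Q = [Zn²⁺]/[Pb²⁺] = 0.00457.
E = E° − (RT/nF) ln Q = 0.63 − (8.314×333)/(2×96500) × (-5.387) = 0.630 + 0.077 = 0.707 V.

0.707 V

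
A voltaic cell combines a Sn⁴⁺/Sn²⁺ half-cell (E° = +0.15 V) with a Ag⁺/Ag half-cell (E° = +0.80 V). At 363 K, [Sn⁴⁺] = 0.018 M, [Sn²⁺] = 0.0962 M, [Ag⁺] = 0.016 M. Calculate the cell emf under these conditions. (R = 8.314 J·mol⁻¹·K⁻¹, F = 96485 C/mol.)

0.547 V

The Ag⁺/Ag couple has the higher reduction potential and acts as the cathode, so E°_cell = +0.80 − (+0.15) = 0.65 V.
Balancing electrons gives n = 2; the reaction quotient is Q = [Sn⁴⁺]/([Sn²⁺]·[Ag⁺]^2) = 731.
E = E° − (RT/nF) ln Q = 0.65 − (8.314×363)/(2×96485) × (6.594) = 0.650 − 0.103 = 0.547 V.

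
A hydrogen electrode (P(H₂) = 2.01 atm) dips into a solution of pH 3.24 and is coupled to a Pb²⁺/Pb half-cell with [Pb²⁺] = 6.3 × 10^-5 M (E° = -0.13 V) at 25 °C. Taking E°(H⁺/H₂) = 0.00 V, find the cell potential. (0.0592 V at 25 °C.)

The hydrogen couple is the cathode, so E°_cell = 0.13 V; n = 2.
[H⁺] = 10^(−3.24) = 5.8 × 10^-4 M, and Q = [Pb²⁺]·P(H₂) / [H⁺]^2 = 382.
E = E° − (0.0592/2) log Q = 0.13 − (0.0592/2)(2.583) = 0.054 V.

0.054 V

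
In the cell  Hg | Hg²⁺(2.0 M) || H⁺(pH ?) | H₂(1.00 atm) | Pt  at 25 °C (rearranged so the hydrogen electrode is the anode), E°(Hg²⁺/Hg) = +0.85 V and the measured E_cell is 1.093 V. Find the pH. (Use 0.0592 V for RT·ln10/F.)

E°_cell = 0.85 V and n = 2.
log Q = n(E° − E)/0.0592 = 2×(0.85 − 1.093)/0.0592 = -8.209.
With Q = [H⁺]^2 / ([Hg²⁺]·P(H₂)), solving for [H⁺] gives log[H⁺] = -3.954, so pH = 3.95.

pH = 3.95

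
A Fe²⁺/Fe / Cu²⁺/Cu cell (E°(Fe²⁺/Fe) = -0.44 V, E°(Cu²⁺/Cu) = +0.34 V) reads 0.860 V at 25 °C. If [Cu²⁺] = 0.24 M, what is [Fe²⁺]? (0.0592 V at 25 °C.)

4.8 × 10^-4 M

From the Nernst equation, log Q = n(E° − E)/0.0592 = 2(0.78 − 0.860)/0.0592 = -2.703, so Q = 0.00198.
With Q = [Fe²⁺]/[Cu²⁺] and the known concentrations, [Fe²⁺] in the numerator gives [Fe²⁺] = 4.8 × 10^-4 M.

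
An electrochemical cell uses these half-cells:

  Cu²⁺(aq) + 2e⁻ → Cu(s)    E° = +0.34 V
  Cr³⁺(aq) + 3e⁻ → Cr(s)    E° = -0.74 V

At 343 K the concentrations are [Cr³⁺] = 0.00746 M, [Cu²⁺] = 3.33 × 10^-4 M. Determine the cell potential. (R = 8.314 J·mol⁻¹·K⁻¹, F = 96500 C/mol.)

1.01 V

The Cu²⁺/Cu couple has the higher reduction potential and acts as the cathode, so E°_cell = +0.34 − (-0.74) = 1.08 V.
Balancing electrons gives n = 6; the reaction quotient is Q = [Cr³⁺]^2/[Cu²⁺]^3 = 1.51 × 10^6.
E = E° − (RT/nF) ln Q = 1.08 − (8.314×343)/(6×96500) × (14.226) = 1.080 − 0.070 = 1.010 V.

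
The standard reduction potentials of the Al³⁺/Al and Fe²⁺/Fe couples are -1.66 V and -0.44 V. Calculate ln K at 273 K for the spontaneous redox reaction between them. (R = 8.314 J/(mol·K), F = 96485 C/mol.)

E°_cell = -0.44 − (-1.66) = 1.22 V, with n = 6 electrons transferred.
At equilibrium E = 0, so the Nernst equation gives ln K = nFE°/RT = (6)(96485)(1.22)/((8.314)(273)) = 311.17.

ln K = 311.2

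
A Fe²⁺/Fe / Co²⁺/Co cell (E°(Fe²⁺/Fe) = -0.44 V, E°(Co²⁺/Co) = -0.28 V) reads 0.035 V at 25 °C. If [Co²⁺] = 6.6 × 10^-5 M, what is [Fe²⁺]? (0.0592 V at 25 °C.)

1.1 M

From the Nernst equation, log Q = n(E° − E)/0.0592 = 2(0.16 − 0.035)/0.0592 = 4.223, so Q = 1.67 × 10^4.
With Q = [Fe²⁺]/[Co²⁺] and the known concentrations, [Fe²⁺] in the numerator gives [Fe²⁺] = 1.1 M.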